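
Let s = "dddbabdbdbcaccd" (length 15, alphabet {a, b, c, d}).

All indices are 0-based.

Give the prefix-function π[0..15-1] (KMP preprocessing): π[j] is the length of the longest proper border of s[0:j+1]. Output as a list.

[0, 1, 2, 0, 0, 0, 1, 0, 1, 0, 0, 0, 0, 0, 1]

π[0] = 0
j=1 s[j]='d': π[1]=1 (border 'd')
j=2 s[j]='d': π[2]=2 (border 'dd')
j=3 s[j]='b': k: 2→1→0; π[3]=0 (border '')
j=4 s[j]='a': π[4]=0 (border '')
j=5 s[j]='b': π[5]=0 (border '')
j=6 s[j]='d': π[6]=1 (border 'd')
j=7 s[j]='b': k: 1→0; π[7]=0 (border '')
j=8 s[j]='d': π[8]=1 (border 'd')
j=9 s[j]='b': k: 1→0; π[9]=0 (border '')
j=10 s[j]='c': π[10]=0 (border '')
j=11 s[j]='a': π[11]=0 (border '')
j=12 s[j]='c': π[12]=0 (border '')
j=13 s[j]='c': π[13]=0 (border '')
j=14 s[j]='d': π[14]=1 (border 'd')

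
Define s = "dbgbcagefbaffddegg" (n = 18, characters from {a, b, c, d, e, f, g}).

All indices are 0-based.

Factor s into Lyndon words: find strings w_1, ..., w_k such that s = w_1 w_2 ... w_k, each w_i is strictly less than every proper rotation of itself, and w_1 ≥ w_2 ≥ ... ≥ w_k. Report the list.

["d", "bg", "bc", "agefb", "affddegg"]

emit factor 1: 'd' (i=0, period=1)
emit factor 2: 'bg' (i=1, period=2)
emit factor 3: 'bc' (i=3, period=2)
emit factor 4: 'agefb' (i=5, period=5)
emit factor 5: 'affddegg' (i=10, period=8)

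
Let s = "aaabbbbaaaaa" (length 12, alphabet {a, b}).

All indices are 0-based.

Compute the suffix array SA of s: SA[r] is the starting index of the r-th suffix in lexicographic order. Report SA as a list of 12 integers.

[11, 10, 9, 8, 7, 0, 1, 2, 6, 5, 4, 3]

rank→(start, suffix):
  0 → (11, 'a')
  1 → (10, 'aa')
  2 → (9, 'aaa')
  3 → (8, 'aaaa')
  4 → (7, 'aaaaa')
  5 → (0, 'aaabbbbaaaaa')
  6 → (1, 'aabbbbaaaaa')
  7 → (2, 'abbbbaaaaa')
  8 → (6, 'baaaaa')
  9 → (5, 'bbaaaaa')
  10 → (4, 'bbbaaaaa')
  11 → (3, 'bbbbaaaaa')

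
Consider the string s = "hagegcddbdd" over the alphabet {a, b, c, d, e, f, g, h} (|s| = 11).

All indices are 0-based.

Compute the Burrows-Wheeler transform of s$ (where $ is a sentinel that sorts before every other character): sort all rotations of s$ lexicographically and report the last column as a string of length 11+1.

rank  rotation      last
    0  $hagegcddbdd  d
    1  agegcddbdd$h  h
    2  bdd$hagegcdd  d
    3  cddbdd$hageg  g
    4  d$hagegcddbd  d
    5  dbdd$hagegcd  d
    6  dd$hagegcddb  b
    7  ddbdd$hagegc  c
    8  egcddbdd$hag  g
    9  gcddbdd$hage  e
   10  gegcddbdd$ha  a
   11  hagegcddbdd$  $

dhdgddbcgea$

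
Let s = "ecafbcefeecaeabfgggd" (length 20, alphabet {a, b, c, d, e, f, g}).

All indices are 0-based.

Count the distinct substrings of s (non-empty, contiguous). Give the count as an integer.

sorted suffixes:
  #0 SA[0]=13  'abfgggd'
  #1 SA[1]=11  'aeabfgggd'
  #2 SA[2]=2  'afbcefeecaeabfgggd'
  #3 SA[3]=4  'bcefeecaeabfgggd'
  #4 SA[4]=14  'bfgggd'
  #5 SA[5]=10  'caeabfgggd'
  #6 SA[6]=1  'cafbcefeecaeabfgggd'
  #7 SA[7]=5  'cefeecaeabfgggd'
  #8 SA[8]=19  'd'
  #9 SA[9]=12  'eabfgggd'
  #10 SA[10]=9  'ecaeabfgggd'
  #11 SA[11]=0  'ecafbcefeecaeabfgggd'
  #12 SA[12]=8  'eecaeabfgggd'
  #13 SA[13]=6  'efeecaeabfgggd'
  #14 SA[14]=3  'fbcefeecaeabfgggd'
  #15 SA[15]=7  'feecaeabfgggd'
  #16 SA[16]=15  'fgggd'
  #17 SA[17]=18  'gd'
  #18 SA[18]=17  'ggd'
  #19 SA[19]=16  'gggd'

SA = [13, 11, 2, 4, 14, 10, 1, 5, 19, 12, 9, 0, 8, 6, 3, 7, 15, 18, 17, 16]
[i] adj suffixes → lcp
  [1] 13/11 → 1 ('a')
  [2] 11/2 → 1 ('a')
  [3] 2/4 → 0 ('')
  [4] 4/14 → 1 ('b')
  [5] 14/10 → 0 ('')
  [6] 10/1 → 2 ('ca')
  [7] 1/5 → 1 ('c')
  [8] 5/19 → 0 ('')
  [9] 19/12 → 0 ('')
  [10] 12/9 → 1 ('e')
  [11] 9/0 → 3 ('eca')
  [12] 0/8 → 1 ('e')
  [13] 8/6 → 1 ('e')
  [14] 6/3 → 0 ('')
  [15] 3/7 → 1 ('f')
  [16] 7/15 → 1 ('f')
  [17] 15/18 → 0 ('')
  [18] 18/17 → 1 ('g')
  [19] 17/16 → 2 ('gg')

n(n+1)/2 = 20·21/2 = 210
Σ LCP = 0 + 1 + 1 + 0 + 1 + 0 + 2 + 1 + 0 + 0 + 1 + 3 + 1 + 1 + 0 + 1 + 1 + 0 + 1 + 2 = 17
distinct = 210 − 17 = 193

193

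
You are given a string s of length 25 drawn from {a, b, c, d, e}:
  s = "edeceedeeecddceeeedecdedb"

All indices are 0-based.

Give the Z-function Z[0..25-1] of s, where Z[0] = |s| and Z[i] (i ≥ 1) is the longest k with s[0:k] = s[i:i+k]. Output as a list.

Z[0]=25
i=1: i≥r, start 0; Z[1]=0
i=2: i≥r, start 0; Z[2]=1 scan→box=[2,3)
i=3: i≥r, start 0; Z[3]=0
i=4: i≥r, start 0; Z[4]=1 scan→box=[4,5)
i=5: i≥r, start 0; Z[5]=3 scan→box=[5,8)
i=6: min(r-i=2, Z[1]=0)=0; Z[6]=0
i=7: min(r-i=1, Z[2]=1)=1; Z[7]=1
i=8: i≥r, start 0; Z[8]=1 scan→box=[8,9)
i=9: i≥r, start 0; Z[9]=1 scan→box=[9,10)
i=10: i≥r, start 0; Z[10]=0
i=11: i≥r, start 0; Z[11]=0
i=12: i≥r, start 0; Z[12]=0
i=13: i≥r, start 0; Z[13]=0
i=14: i≥r, start 0; Z[14]=1 scan→box=[14,15)
i=15: i≥r, start 0; Z[15]=1 scan→box=[15,16)
i=16: i≥r, start 0; Z[16]=1 scan→box=[16,17)
i=17: i≥r, start 0; Z[17]=4 scan→box=[17,21)
i=18: min(r-i=3, Z[1]=0)=0; Z[18]=0
i=19: min(r-i=2, Z[2]=1)=1; Z[19]=1
i=20: min(r-i=1, Z[3]=0)=0; Z[20]=0
i=21: i≥r, start 0; Z[21]=0
i=22: i≥r, start 0; Z[22]=2 scan→box=[22,24)
i=23: min(r-i=1, Z[1]=0)=0; Z[23]=0
i=24: i≥r, start 0; Z[24]=0

[25, 0, 1, 0, 1, 3, 0, 1, 1, 1, 0, 0, 0, 0, 1, 1, 1, 4, 0, 1, 0, 0, 2, 0, 0]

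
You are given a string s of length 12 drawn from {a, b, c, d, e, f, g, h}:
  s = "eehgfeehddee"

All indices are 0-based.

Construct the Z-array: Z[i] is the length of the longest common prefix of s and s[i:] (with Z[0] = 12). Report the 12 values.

Z[0]=12
i=1: outside box; Z[1]=1 grow→box=[1,2)
i=2: outside box; Z[2]=0
i=3: outside box; Z[3]=0
i=4: outside box; Z[4]=0
i=5: outside box; Z[5]=3 grow→box=[5,8)
i=6: min(r-i=2, Z[1]=1)=1; Z[6]=1
i=7: min(r-i=1, Z[2]=0)=0; Z[7]=0
i=8: outside box; Z[8]=0
i=9: outside box; Z[9]=0
i=10: outside box; Z[10]=2 grow→box=[10,12)
i=11: min(r-i=1, Z[1]=1)=1; Z[11]=1

[12, 1, 0, 0, 0, 3, 1, 0, 0, 0, 2, 1]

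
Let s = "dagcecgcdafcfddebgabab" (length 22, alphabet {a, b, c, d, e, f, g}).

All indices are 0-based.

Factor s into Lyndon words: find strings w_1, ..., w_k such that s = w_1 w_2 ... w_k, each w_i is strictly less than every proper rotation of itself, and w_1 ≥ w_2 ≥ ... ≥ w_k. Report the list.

["d", "agcecgcd", "afcfddebg", "ab", "ab"]

emit factor 1: 'd' (i=0, period=1)
emit factor 2: 'agcecgcd' (i=1, period=8)
emit factor 3: 'afcfddebg' (i=9, period=9)
emit factor 4: 'ab' (i=18, period=2)
emit factor 5: 'ab' (i=20, period=2)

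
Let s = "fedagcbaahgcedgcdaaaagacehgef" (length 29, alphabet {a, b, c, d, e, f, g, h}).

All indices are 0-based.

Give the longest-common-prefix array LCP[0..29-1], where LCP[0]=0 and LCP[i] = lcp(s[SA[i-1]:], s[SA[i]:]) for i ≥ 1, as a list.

rank→(start, suffix):
  0 → (17, 'aaaagacehgef')
  1 → (18, 'aaagacehgef')
  2 → (19, 'aagacehgef')
  3 → (7, 'aahgcedgcdaaaagacehgef')
  4 → (22, 'acehgef')
  5 → (20, 'agacehgef')
  6 → (3, 'agcbaahgcedgcdaaaagacehgef')
  7 → (8, 'ahgcedgcdaaaagacehgef')
  8 → (6, 'baahgcedgcdaaaagacehgef')
  9 → (5, 'cbaahgcedgcdaaaagacehgef')
  10 → (15, 'cdaaaagacehgef')
  11 → (11, 'cedgcdaaaagacehgef')
  12 → (23, 'cehgef')
  13 → (16, 'daaaagacehgef')
  14 → (2, 'dagcbaahgcedgcdaaaagacehgef')
  15 → (13, 'dgcdaaaagacehgef')
  16 → (1, 'edagcbaahgcedgcdaaaagacehgef')
  17 → (12, 'edgcdaaaagacehgef')
  18 → (27, 'ef')
  19 → (24, 'ehgef')
  20 → (28, 'f')
  21 → (0, 'fedagcbaahgcedgcdaaaagacehgef')
  22 → (21, 'gacehgef')
  23 → (4, 'gcbaahgcedgcdaaaagacehgef')
  24 → (14, 'gcdaaaagacehgef')
  25 → (10, 'gcedgcdaaaagacehgef')
  26 → (26, 'gef')
  27 → (9, 'hgcedgcdaaaagacehgef')
  28 → (25, 'hgef')

SA = [17, 18, 19, 7, 22, 20, 3, 8, 6, 5, 15, 11, 23, 16, 2, 13, 1, 12, 27, 24, 28, 0, 21, 4, 14, 10, 26, 9, 25]
i: (SA[i-1],SA[i]) lcp shared
  1: (17,18) 3 'aaa'
  2: (18,19) 2 'aa'
  3: (19,7) 2 'aa'
  4: (7,22) 1 'a'
  5: (22,20) 1 'a'
  6: (20,3) 2 'ag'
  7: (3,8) 1 'a'
  8: (8,6) 0 ''
  9: (6,5) 0 ''
  10: (5,15) 1 'c'
  11: (15,11) 1 'c'
  12: (11,23) 2 'ce'
  13: (23,16) 0 ''
  14: (16,2) 2 'da'
  15: (2,13) 1 'd'
  16: (13,1) 0 ''
  17: (1,12) 2 'ed'
  18: (12,27) 1 'e'
  19: (27,24) 1 'e'
  20: (24,28) 0 ''
  21: (28,0) 1 'f'
  22: (0,21) 0 ''
  23: (21,4) 1 'g'
  24: (4,14) 2 'gc'
  25: (14,10) 2 'gc'
  26: (10,26) 1 'g'
  27: (26,9) 0 ''
  28: (9,25) 2 'hg'

[0, 3, 2, 2, 1, 1, 2, 1, 0, 0, 1, 1, 2, 0, 2, 1, 0, 2, 1, 1, 0, 1, 0, 1, 2, 2, 1, 0, 2]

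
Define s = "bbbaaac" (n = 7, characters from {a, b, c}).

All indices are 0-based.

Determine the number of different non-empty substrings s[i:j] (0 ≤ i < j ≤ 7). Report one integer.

sorted suffixes:
  #0 SA[0]=3  'aaac'
  #1 SA[1]=4  'aac'
  #2 SA[2]=5  'ac'
  #3 SA[3]=2  'baaac'
  #4 SA[4]=1  'bbaaac'
  #5 SA[5]=0  'bbbaaac'
  #6 SA[6]=6  'c'

SA = [3, 4, 5, 2, 1, 0, 6]
[i] adj suffixes → lcp
  [1] 3/4 → 2 ('aa')
  [2] 4/5 → 1 ('a')
  [3] 5/2 → 0 ('')
  [4] 2/1 → 1 ('b')
  [5] 1/0 → 2 ('bb')
  [6] 0/6 → 0 ('')

n(n+1)/2 = 7·8/2 = 28
Σ LCP = 0 + 2 + 1 + 0 + 1 + 2 + 0 = 6
distinct = 28 − 6 = 22

22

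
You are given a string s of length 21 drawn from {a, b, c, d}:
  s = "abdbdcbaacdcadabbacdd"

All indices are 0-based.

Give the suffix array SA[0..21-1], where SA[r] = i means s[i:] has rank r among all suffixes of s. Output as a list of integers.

sorted suffixes:
  #0 SA[0]=7  'aacdcadabbacdd'
  #1 SA[1]=14  'abbacdd'
  #2 SA[2]=0  'abdbdcbaacdcadabbacdd'
  #3 SA[3]=8  'acdcadabbacdd'
  #4 SA[4]=17  'acdd'
  #5 SA[5]=12  'adabbacdd'
  #6 SA[6]=6  'baacdcadabbacdd'
  #7 SA[7]=16  'bacdd'
  #8 SA[8]=15  'bbacdd'
  #9 SA[9]=1  'bdbdcbaacdcadabbacdd'
  #10 SA[10]=3  'bdcbaacdcadabbacdd'
  #11 SA[11]=11  'cadabbacdd'
  #12 SA[12]=5  'cbaacdcadabbacdd'
  #13 SA[13]=9  'cdcadabbacdd'
  #14 SA[14]=18  'cdd'
  #15 SA[15]=20  'd'
  #16 SA[16]=13  'dabbacdd'
  #17 SA[17]=2  'dbdcbaacdcadabbacdd'
  #18 SA[18]=10  'dcadabbacdd'
  #19 SA[19]=4  'dcbaacdcadabbacdd'
  #20 SA[20]=19  'dd'

[7, 14, 0, 8, 17, 12, 6, 16, 15, 1, 3, 11, 5, 9, 18, 20, 13, 2, 10, 4, 19]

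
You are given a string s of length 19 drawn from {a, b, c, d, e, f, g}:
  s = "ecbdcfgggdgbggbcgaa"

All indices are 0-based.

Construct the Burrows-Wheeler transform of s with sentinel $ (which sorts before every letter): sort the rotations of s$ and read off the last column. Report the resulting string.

rank  rotation              last
    0  $ecbdcfgggdgbggbcgaa  a
    1  a$ecbdcfgggdgbggbcga  a
    2  aa$ecbdcfgggdgbggbcg  g
    3  bcgaa$ecbdcfgggdgbgg  g
    4  bdcfgggdgbggbcgaa$ec  c
    5  bggbcgaa$ecbdcfgggdg  g
    6  cbdcfgggdgbggbcgaa$e  e
    7  cfgggdgbggbcgaa$ecbd  d
    8  cgaa$ecbdcfgggdgbggb  b
    9  dcfgggdgbggbcgaa$ecb  b
   10  dgbggbcgaa$ecbdcfggg  g
   11  ecbdcfgggdgbggbcgaa$  $
   12  fgggdgbggbcgaa$ecbdc  c
   13  gaa$ecbdcfgggdgbggbc  c
   14  gbcgaa$ecbdcfgggdgbg  g
   15  gbggbcgaa$ecbdcfgggd  d
   16  gdgbggbcgaa$ecbdcfgg  g
   17  ggbcgaa$ecbdcfgggdgb  b
   18  ggdgbggbcgaa$ecbdcfg  g
   19  gggdgbggbcgaa$ecbdcf  f

aaggcgedbbg$ccgdgbgf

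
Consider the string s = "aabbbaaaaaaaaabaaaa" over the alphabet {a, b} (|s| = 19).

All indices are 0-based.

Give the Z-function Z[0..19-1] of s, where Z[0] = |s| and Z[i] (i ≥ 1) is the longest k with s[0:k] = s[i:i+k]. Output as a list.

Z[0]=19
i=1: i≥r, start 0; Z[1]=1 grow→box=[1,2)
i=2: i≥r, start 0; Z[2]=0
i=3: i≥r, start 0; Z[3]=0
i=4: i≥r, start 0; Z[4]=0
i=5: i≥r, start 0; Z[5]=2 grow→box=[5,7)
i=6: min(r-i=1, Z[1]=1)=1; Z[6]=2 grow→box=[6,8)
i=7: min(r-i=1, Z[1]=1)=1; Z[7]=2 grow→box=[7,9)
i=8: min(r-i=1, Z[1]=1)=1; Z[8]=2 grow→box=[8,10)
i=9: min(r-i=1, Z[1]=1)=1; Z[9]=2 grow→box=[9,11)
i=10: min(r-i=1, Z[1]=1)=1; Z[10]=2 grow→box=[10,12)
i=11: min(r-i=1, Z[1]=1)=1; Z[11]=2 grow→box=[11,13)
i=12: min(r-i=1, Z[1]=1)=1; Z[12]=3 grow→box=[12,15)
i=13: min(r-i=2, Z[1]=1)=1; Z[13]=1
i=14: min(r-i=1, Z[2]=0)=0; Z[14]=0
i=15: i≥r, start 0; Z[15]=2 grow→box=[15,17)
i=16: min(r-i=1, Z[1]=1)=1; Z[16]=2 grow→box=[16,18)
i=17: min(r-i=1, Z[1]=1)=1; Z[17]=2 grow→box=[17,19)
i=18: min(r-i=1, Z[1]=1)=1; Z[18]=1

[19, 1, 0, 0, 0, 2, 2, 2, 2, 2, 2, 2, 3, 1, 0, 2, 2, 2, 1]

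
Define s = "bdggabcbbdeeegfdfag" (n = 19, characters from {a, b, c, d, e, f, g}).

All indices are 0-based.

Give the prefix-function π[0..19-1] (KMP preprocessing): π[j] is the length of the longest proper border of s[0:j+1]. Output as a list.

π[0] = 0
j=1 s[j]='d': π[1]=0 (border '')
j=2 s[j]='g': π[2]=0 (border '')
j=3 s[j]='g': π[3]=0 (border '')
j=4 s[j]='a': π[4]=0 (border '')
j=5 s[j]='b': π[5]=1 (border 'b')
j=6 s[j]='c': k: 1→0; π[6]=0 (border '')
j=7 s[j]='b': π[7]=1 (border 'b')
j=8 s[j]='b': k: 1→0; π[8]=1 (border 'b')
j=9 s[j]='d': π[9]=2 (border 'bd')
j=10 s[j]='e': k: 2→0; π[10]=0 (border '')
j=11 s[j]='e': π[11]=0 (border '')
j=12 s[j]='e': π[12]=0 (border '')
j=13 s[j]='g': π[13]=0 (border '')
j=14 s[j]='f': π[14]=0 (border '')
j=15 s[j]='d': π[15]=0 (border '')
j=16 s[j]='f': π[16]=0 (border '')
j=17 s[j]='a': π[17]=0 (border '')
j=18 s[j]='g': π[18]=0 (border '')

[0, 0, 0, 0, 0, 1, 0, 1, 1, 2, 0, 0, 0, 0, 0, 0, 0, 0, 0]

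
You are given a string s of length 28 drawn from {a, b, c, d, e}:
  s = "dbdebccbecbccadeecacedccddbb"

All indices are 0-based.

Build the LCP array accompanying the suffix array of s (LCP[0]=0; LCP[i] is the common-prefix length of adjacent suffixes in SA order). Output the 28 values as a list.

rank→(start, suffix):
  0 → (18, 'acedccddbb')
  1 → (13, 'adeecacedccddbb')
  2 → (27, 'b')
  3 → (26, 'bb')
  4 → (10, 'bccadeecacedccddbb')
  5 → (4, 'bccbecbccadeecacedccddbb')
  6 → (1, 'bdebccbecbccadeecacedccddbb')
  7 → (7, 'becbccadeecacedccddbb')
  8 → (17, 'cacedccddbb')
  9 → (12, 'cadeecacedccddbb')
  10 → (9, 'cbccadeecacedccddbb')
  11 → (6, 'cbecbccadeecacedccddbb')
  12 → (11, 'ccadeecacedccddbb')
  13 → (5, 'ccbecbccadeecacedccddbb')
  14 → (22, 'ccddbb')
  15 → (23, 'cddbb')
  16 → (19, 'cedccddbb')
  17 → (25, 'dbb')
  18 → (0, 'dbdebccbecbccadeecacedccddbb')
  19 → (21, 'dccddbb')
  20 → (24, 'ddbb')
  21 → (2, 'debccbecbccadeecacedccddbb')
  22 → (14, 'deecacedccddbb')
  23 → (3, 'ebccbecbccadeecacedccddbb')
  24 → (16, 'ecacedccddbb')
  25 → (8, 'ecbccadeecacedccddbb')
  26 → (20, 'edccddbb')
  27 → (15, 'eecacedccddbb')

SA = [18, 13, 27, 26, 10, 4, 1, 7, 17, 12, 9, 6, 11, 5, 22, 23, 19, 25, 0, 21, 24, 2, 14, 3, 16, 8, 20, 15]
[i] adj suffixes → lcp
  [1] 18/13 → 1 ('a')
  [2] 13/27 → 0 ('')
  [3] 27/26 → 1 ('b')
  [4] 26/10 → 1 ('b')
  [5] 10/4 → 3 ('bcc')
  [6] 4/1 → 1 ('b')
  [7] 1/7 → 1 ('b')
  [8] 7/17 → 0 ('')
  [9] 17/12 → 2 ('ca')
  [10] 12/9 → 1 ('c')
  [11] 9/6 → 2 ('cb')
  [12] 6/11 → 1 ('c')
  [13] 11/5 → 2 ('cc')
  [14] 5/22 → 2 ('cc')
  [15] 22/23 → 1 ('c')
  [16] 23/19 → 1 ('c')
  [17] 19/25 → 0 ('')
  [18] 25/0 → 2 ('db')
  [19] 0/21 → 1 ('d')
  [20] 21/24 → 1 ('d')
  [21] 24/2 → 1 ('d')
  [22] 2/14 → 2 ('de')
  [23] 14/3 → 0 ('')
  [24] 3/16 → 1 ('e')
  [25] 16/8 → 2 ('ec')
  [26] 8/20 → 1 ('e')
  [27] 20/15 → 1 ('e')

[0, 1, 0, 1, 1, 3, 1, 1, 0, 2, 1, 2, 1, 2, 2, 1, 1, 0, 2, 1, 1, 1, 2, 0, 1, 2, 1, 1]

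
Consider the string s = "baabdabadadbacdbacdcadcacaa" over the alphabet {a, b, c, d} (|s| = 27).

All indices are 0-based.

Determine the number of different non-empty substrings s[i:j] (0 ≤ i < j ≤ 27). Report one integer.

rank→(start, suffix):
  0 → (26, 'a')
  1 → (25, 'aa')
  2 → (1, 'aabdabadadbacdbacdcadcacaa')
  3 → (5, 'abadadbacdbacdcadcacaa')
  4 → (2, 'abdabadadbacdbacdcadcacaa')
  5 → (23, 'acaa')
  6 → (12, 'acdbacdcadcacaa')
  7 → (16, 'acdcadcacaa')
  8 → (7, 'adadbacdbacdcadcacaa')
  9 → (9, 'adbacdbacdcadcacaa')
  10 → (20, 'adcacaa')
  11 → (0, 'baabdabadadbacdbacdcadcacaa')
  12 → (11, 'bacdbacdcadcacaa')
  13 → (15, 'bacdcadcacaa')
  14 → (6, 'badadbacdbacdcadcacaa')
  15 → (3, 'bdabadadbacdbacdcadcacaa')
  16 → (24, 'caa')
  17 → (22, 'cacaa')
  18 → (19, 'cadcacaa')
  19 → (13, 'cdbacdcadcacaa')
  20 → (17, 'cdcadcacaa')
  21 → (4, 'dabadadbacdbacdcadcacaa')
  22 → (8, 'dadbacdbacdcadcacaa')
  23 → (10, 'dbacdbacdcadcacaa')
  24 → (14, 'dbacdcadcacaa')
  25 → (21, 'dcacaa')
  26 → (18, 'dcadcacaa')

SA = [26, 25, 1, 5, 2, 23, 12, 16, 7, 9, 20, 0, 11, 15, 6, 3, 24, 22, 19, 13, 17, 4, 8, 10, 14, 21, 18]
[i] adj suffixes → lcp
  [1] 26/25 → 1 ('a')
  [2] 25/1 → 2 ('aa')
  [3] 1/5 → 1 ('a')
  [4] 5/2 → 2 ('ab')
  [5] 2/23 → 1 ('a')
  [6] 23/12 → 2 ('ac')
  [7] 12/16 → 3 ('acd')
  [8] 16/7 → 1 ('a')
  [9] 7/9 → 2 ('ad')
  [10] 9/20 → 2 ('ad')
  [11] 20/0 → 0 ('')
  [12] 0/11 → 2 ('ba')
  [13] 11/15 → 4 ('bacd')
  [14] 15/6 → 2 ('ba')
  [15] 6/3 → 1 ('b')
  [16] 3/24 → 0 ('')
  [17] 24/22 → 2 ('ca')
  [18] 22/19 → 2 ('ca')
  [19] 19/13 → 1 ('c')
  [20] 13/17 → 2 ('cd')
  [21] 17/4 → 0 ('')
  [22] 4/8 → 2 ('da')
  [23] 8/10 → 1 ('d')
  [24] 10/14 → 5 ('dbacd')
  [25] 14/21 → 1 ('d')
  [26] 21/18 → 3 ('dca')

n(n+1)/2 = 27·28/2 = 378
Σ LCP = 0 + 1 + 2 + 1 + 2 + 1 + 2 + 3 + 1 + 2 + 2 + 0 + 2 + 4 + 2 + 1 + 0 + 2 + 2 + 1 + 2 + 0 + 2 + 1 + 5 + 1 + 3 = 45
distinct = 378 − 45 = 333

333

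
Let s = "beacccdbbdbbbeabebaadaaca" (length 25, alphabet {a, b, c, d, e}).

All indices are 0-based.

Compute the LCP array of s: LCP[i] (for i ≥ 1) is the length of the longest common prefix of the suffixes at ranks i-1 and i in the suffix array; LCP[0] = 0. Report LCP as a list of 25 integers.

sorted suffixes:
  #0 SA[0]=24  'a'
  #1 SA[1]=21  'aaca'
  #2 SA[2]=18  'aadaaca'
  #3 SA[3]=14  'abebaadaaca'
  #4 SA[4]=22  'aca'
  #5 SA[5]=2  'acccdbbdbbbeabebaadaaca'
  #6 SA[6]=19  'adaaca'
  #7 SA[7]=17  'baadaaca'
  #8 SA[8]=10  'bbbeabebaadaaca'
  #9 SA[9]=7  'bbdbbbeabebaadaaca'
  #10 SA[10]=11  'bbeabebaadaaca'
  #11 SA[11]=8  'bdbbbeabebaadaaca'
  #12 SA[12]=12  'beabebaadaaca'
  #13 SA[13]=0  'beacccdbbdbbbeabebaadaaca'
  #14 SA[14]=15  'bebaadaaca'
  #15 SA[15]=23  'ca'
  #16 SA[16]=3  'cccdbbdbbbeabebaadaaca'
  #17 SA[17]=4  'ccdbbdbbbeabebaadaaca'
  #18 SA[18]=5  'cdbbdbbbeabebaadaaca'
  #19 SA[19]=20  'daaca'
  #20 SA[20]=9  'dbbbeabebaadaaca'
  #21 SA[21]=6  'dbbdbbbeabebaadaaca'
  #22 SA[22]=13  'eabebaadaaca'
  #23 SA[23]=1  'eacccdbbdbbbeabebaadaaca'
  #24 SA[24]=16  'ebaadaaca'

SA = [24, 21, 18, 14, 22, 2, 19, 17, 10, 7, 11, 8, 12, 0, 15, 23, 3, 4, 5, 20, 9, 6, 13, 1, 16]
i: (SA[i-1],SA[i]) lcp shared
  1: (24,21) 1 'a'
  2: (21,18) 2 'aa'
  3: (18,14) 1 'a'
  4: (14,22) 1 'a'
  5: (22,2) 2 'ac'
  6: (2,19) 1 'a'
  7: (19,17) 0 ''
  8: (17,10) 1 'b'
  9: (10,7) 2 'bb'
  10: (7,11) 2 'bb'
  11: (11,8) 1 'b'
  12: (8,12) 1 'b'
  13: (12,0) 3 'bea'
  14: (0,15) 2 'be'
  15: (15,23) 0 ''
  16: (23,3) 1 'c'
  17: (3,4) 2 'cc'
  18: (4,5) 1 'c'
  19: (5,20) 0 ''
  20: (20,9) 1 'd'
  21: (9,6) 3 'dbb'
  22: (6,13) 0 ''
  23: (13,1) 2 'ea'
  24: (1,16) 1 'e'

[0, 1, 2, 1, 1, 2, 1, 0, 1, 2, 2, 1, 1, 3, 2, 0, 1, 2, 1, 0, 1, 3, 0, 2, 1]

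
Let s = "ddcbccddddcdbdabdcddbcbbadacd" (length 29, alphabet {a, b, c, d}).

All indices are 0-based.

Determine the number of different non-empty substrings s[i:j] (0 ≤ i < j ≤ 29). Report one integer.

392

sorted suffixes:
  #0 SA[0]=14  'abdcddbcbbadacd'
  #1 SA[1]=26  'acd'
  #2 SA[2]=24  'adacd'
  #3 SA[3]=23  'badacd'
  #4 SA[4]=22  'bbadacd'
  #5 SA[5]=20  'bcbbadacd'
  #6 SA[6]=3  'bccddddcdbdabdcddbcbbadacd'
  #7 SA[7]=12  'bdabdcddbcbbadacd'
  #8 SA[8]=15  'bdcddbcbbadacd'
  #9 SA[9]=21  'cbbadacd'
  #10 SA[10]=2  'cbccddddcdbdabdcddbcbbadacd'
  #11 SA[11]=4  'ccddddcdbdabdcddbcbbadacd'
  #12 SA[12]=27  'cd'
  #13 SA[13]=10  'cdbdabdcddbcbbadacd'
  #14 SA[14]=17  'cddbcbbadacd'
  #15 SA[15]=5  'cddddcdbdabdcddbcbbadacd'
  #16 SA[16]=28  'd'
  #17 SA[17]=13  'dabdcddbcbbadacd'
  #18 SA[18]=25  'dacd'
  #19 SA[19]=19  'dbcbbadacd'
  #20 SA[20]=11  'dbdabdcddbcbbadacd'
  #21 SA[21]=1  'dcbccddddcdbdabdcddbcbbadacd'
  #22 SA[22]=9  'dcdbdabdcddbcbbadacd'
  #23 SA[23]=16  'dcddbcbbadacd'
  #24 SA[24]=18  'ddbcbbadacd'
  #25 SA[25]=0  'ddcbccddddcdbdabdcddbcbbadacd'
  #26 SA[26]=8  'ddcdbdabdcddbcbbadacd'
  #27 SA[27]=7  'dddcdbdabdcddbcbbadacd'
  #28 SA[28]=6  'ddddcdbdabdcddbcbbadacd'

SA = [14, 26, 24, 23, 22, 20, 3, 12, 15, 21, 2, 4, 27, 10, 17, 5, 28, 13, 25, 19, 11, 1, 9, 16, 18, 0, 8, 7, 6]
rank  pair      lcp
   1  s[14:],s[26:]  1  'a'
   2  s[26:],s[24:]  1  'a'
   3  s[24:],s[23:]  0  ''
   4  s[23:],s[22:]  1  'b'
   5  s[22:],s[20:]  1  'b'
   6  s[20:],s[3:]  2  'bc'
   7  s[3:],s[12:]  1  'b'
   8  s[12:],s[15:]  2  'bd'
   9  s[15:],s[21:]  0  ''
  10  s[21:],s[2:]  2  'cb'
  11  s[2:],s[4:]  1  'c'
  12  s[4:],s[27:]  1  'c'
  13  s[27:],s[10:]  2  'cd'
  14  s[10:],s[17:]  2  'cd'
  15  s[17:],s[5:]  3  'cdd'
  16  s[5:],s[28:]  0  ''
  17  s[28:],s[13:]  1  'd'
  18  s[13:],s[25:]  2  'da'
  19  s[25:],s[19:]  1  'd'
  20  s[19:],s[11:]  2  'db'
  21  s[11:],s[1:]  1  'd'
  22  s[1:],s[9:]  2  'dc'
  23  s[9:],s[16:]  3  'dcd'
  24  s[16:],s[18:]  1  'd'
  25  s[18:],s[0:]  2  'dd'
  26  s[0:],s[8:]  3  'ddc'
  27  s[8:],s[7:]  2  'dd'
  28  s[7:],s[6:]  3  'ddd'

n(n+1)/2 = 29·30/2 = 435
Σ LCP = 0 + 1 + 1 + 0 + 1 + 1 + 2 + 1 + 2 + 0 + 2 + 1 + 1 + 2 + 2 + 3 + 0 + 1 + 2 + 1 + 2 + 1 + 2 + 3 + 1 + 2 + 3 + 2 + 3 = 43
distinct = 435 − 43 = 392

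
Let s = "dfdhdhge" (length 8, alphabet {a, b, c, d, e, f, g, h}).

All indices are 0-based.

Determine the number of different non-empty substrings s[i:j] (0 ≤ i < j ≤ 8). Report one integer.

rank→(start, suffix):
  0 → (0, 'dfdhdhge')
  1 → (2, 'dhdhge')
  2 → (4, 'dhge')
  3 → (7, 'e')
  4 → (1, 'fdhdhge')
  5 → (6, 'ge')
  6 → (3, 'hdhge')
  7 → (5, 'hge')

SA = [0, 2, 4, 7, 1, 6, 3, 5]
rank  pair      lcp
   1  s[0:],s[2:]  1  'd'
   2  s[2:],s[4:]  2  'dh'
   3  s[4:],s[7:]  0  ''
   4  s[7:],s[1:]  0  ''
   5  s[1:],s[6:]  0  ''
   6  s[6:],s[3:]  0  ''
   7  s[3:],s[5:]  1  'h'

n(n+1)/2 = 8·9/2 = 36
Σ LCP = 0 + 1 + 2 + 0 + 0 + 0 + 0 + 1 = 4
distinct = 36 − 4 = 32

32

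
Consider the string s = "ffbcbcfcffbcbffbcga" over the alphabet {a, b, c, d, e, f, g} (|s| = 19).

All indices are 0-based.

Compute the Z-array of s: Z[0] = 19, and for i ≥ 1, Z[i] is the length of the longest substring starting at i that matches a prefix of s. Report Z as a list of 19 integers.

Z[0]=19
i=1: i≥r, start 0; Z[1]=1 grow→box=[1,2)
i=2: i≥r, start 0; Z[2]=0
i=3: i≥r, start 0; Z[3]=0
i=4: i≥r, start 0; Z[4]=0
i=5: i≥r, start 0; Z[5]=0
i=6: i≥r, start 0; Z[6]=1 grow→box=[6,7)
i=7: i≥r, start 0; Z[7]=0
i=8: i≥r, start 0; Z[8]=5 grow→box=[8,13)
i=9: min(r-i=4, Z[1]=1)=1; Z[9]=1
i=10: min(r-i=3, Z[2]=0)=0; Z[10]=0
i=11: min(r-i=2, Z[3]=0)=0; Z[11]=0
i=12: min(r-i=1, Z[4]=0)=0; Z[12]=0
i=13: i≥r, start 0; Z[13]=4 grow→box=[13,17)
i=14: min(r-i=3, Z[1]=1)=1; Z[14]=1
i=15: min(r-i=2, Z[2]=0)=0; Z[15]=0
i=16: min(r-i=1, Z[3]=0)=0; Z[16]=0
i=17: i≥r, start 0; Z[17]=0
i=18: i≥r, start 0; Z[18]=0

[19, 1, 0, 0, 0, 0, 1, 0, 5, 1, 0, 0, 0, 4, 1, 0, 0, 0, 0]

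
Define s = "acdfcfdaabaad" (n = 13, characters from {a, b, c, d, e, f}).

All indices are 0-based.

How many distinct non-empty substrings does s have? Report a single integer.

rank→(start, suffix):
  0 → (7, 'aabaad')
  1 → (10, 'aad')
  2 → (8, 'abaad')
  3 → (0, 'acdfcfdaabaad')
  4 → (11, 'ad')
  5 → (9, 'baad')
  6 → (1, 'cdfcfdaabaad')
  7 → (4, 'cfdaabaad')
  8 → (12, 'd')
  9 → (6, 'daabaad')
  10 → (2, 'dfcfdaabaad')
  11 → (3, 'fcfdaabaad')
  12 → (5, 'fdaabaad')

SA = [7, 10, 8, 0, 11, 9, 1, 4, 12, 6, 2, 3, 5]
rank  pair      lcp
   1  s[7:],s[10:]  2  'aa'
   2  s[10:],s[8:]  1  'a'
   3  s[8:],s[0:]  1  'a'
   4  s[0:],s[11:]  1  'a'
   5  s[11:],s[9:]  0  ''
   6  s[9:],s[1:]  0  ''
   7  s[1:],s[4:]  1  'c'
   8  s[4:],s[12:]  0  ''
   9  s[12:],s[6:]  1  'd'
  10  s[6:],s[2:]  1  'd'
  11  s[2:],s[3:]  0  ''
  12  s[3:],s[5:]  1  'f'

n(n+1)/2 = 13·14/2 = 91
Σ LCP = 0 + 2 + 1 + 1 + 1 + 0 + 0 + 1 + 0 + 1 + 1 + 0 + 1 = 9
distinct = 91 − 9 = 82

82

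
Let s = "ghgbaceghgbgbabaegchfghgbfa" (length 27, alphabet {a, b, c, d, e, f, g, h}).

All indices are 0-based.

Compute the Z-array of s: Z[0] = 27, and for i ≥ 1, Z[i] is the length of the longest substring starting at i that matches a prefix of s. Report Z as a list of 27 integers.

[27, 0, 1, 0, 0, 0, 0, 4, 0, 1, 0, 1, 0, 0, 0, 0, 0, 1, 0, 0, 0, 4, 0, 1, 0, 0, 0]

Z[0]=27
i=1: fresh scan; Z[1]=0
i=2: fresh scan; Z[2]=1 grow→box=[2,3)
i=3: fresh scan; Z[3]=0
i=4: fresh scan; Z[4]=0
i=5: fresh scan; Z[5]=0
i=6: fresh scan; Z[6]=0
i=7: fresh scan; Z[7]=4 grow→box=[7,11)
i=8: min(r-i=3, Z[1]=0)=0; Z[8]=0
i=9: min(r-i=2, Z[2]=1)=1; Z[9]=1
i=10: min(r-i=1, Z[3]=0)=0; Z[10]=0
i=11: fresh scan; Z[11]=1 grow→box=[11,12)
i=12: fresh scan; Z[12]=0
i=13: fresh scan; Z[13]=0
i=14: fresh scan; Z[14]=0
i=15: fresh scan; Z[15]=0
i=16: fresh scan; Z[16]=0
i=17: fresh scan; Z[17]=1 grow→box=[17,18)
i=18: fresh scan; Z[18]=0
i=19: fresh scan; Z[19]=0
i=20: fresh scan; Z[20]=0
i=21: fresh scan; Z[21]=4 grow→box=[21,25)
i=22: min(r-i=3, Z[1]=0)=0; Z[22]=0
i=23: min(r-i=2, Z[2]=1)=1; Z[23]=1
i=24: min(r-i=1, Z[3]=0)=0; Z[24]=0
i=25: fresh scan; Z[25]=0
i=26: fresh scan; Z[26]=0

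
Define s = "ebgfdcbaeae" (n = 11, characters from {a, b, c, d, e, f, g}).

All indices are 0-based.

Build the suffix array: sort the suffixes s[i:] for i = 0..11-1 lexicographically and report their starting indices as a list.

rank→(start, suffix):
  0 → (9, 'ae')
  1 → (7, 'aeae')
  2 → (6, 'baeae')
  3 → (1, 'bgfdcbaeae')
  4 → (5, 'cbaeae')
  5 → (4, 'dcbaeae')
  6 → (10, 'e')
  7 → (8, 'eae')
  8 → (0, 'ebgfdcbaeae')
  9 → (3, 'fdcbaeae')
  10 → (2, 'gfdcbaeae')

[9, 7, 6, 1, 5, 4, 10, 8, 0, 3, 2]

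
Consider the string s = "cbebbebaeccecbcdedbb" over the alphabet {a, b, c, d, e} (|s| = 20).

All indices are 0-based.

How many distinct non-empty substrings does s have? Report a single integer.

189

rank | idx | suffix
   0 |   7 | aeccecbcdedbb
   1 |  19 | b
   2 |   6 | baeccecbcdedbb
   3 |  18 | bb
   4 |   3 | bbebaeccecbcdedbb
   5 |  13 | bcdedbb
   6 |   4 | bebaeccecbcdedbb
   7 |   1 | bebbebaeccecbcdedbb
   8 |  12 | cbcdedbb
   9 |   0 | cbebbebaeccecbcdedbb
  10 |   9 | ccecbcdedbb
  11 |  14 | cdedbb
  12 |  10 | cecbcdedbb
  13 |  17 | dbb
  14 |  15 | dedbb
  15 |   5 | ebaeccecbcdedbb
  16 |   2 | ebbebaeccecbcdedbb
  17 |  11 | ecbcdedbb
  18 |   8 | eccecbcdedbb
  19 |  16 | edbb

SA = [7, 19, 6, 18, 3, 13, 4, 1, 12, 0, 9, 14, 10, 17, 15, 5, 2, 11, 8, 16]
i: (SA[i-1],SA[i]) lcp shared
  1: (7,19) 0 ''
  2: (19,6) 1 'b'
  3: (6,18) 1 'b'
  4: (18,3) 2 'bb'
  5: (3,13) 1 'b'
  6: (13,4) 1 'b'
  7: (4,1) 3 'beb'
  8: (1,12) 0 ''
  9: (12,0) 2 'cb'
  10: (0,9) 1 'c'
  11: (9,14) 1 'c'
  12: (14,10) 1 'c'
  13: (10,17) 0 ''
  14: (17,15) 1 'd'
  15: (15,5) 0 ''
  16: (5,2) 2 'eb'
  17: (2,11) 1 'e'
  18: (11,8) 2 'ec'
  19: (8,16) 1 'e'

n(n+1)/2 = 20·21/2 = 210
Σ LCP = 0 + 0 + 1 + 1 + 2 + 1 + 1 + 3 + 0 + 2 + 1 + 1 + 1 + 0 + 1 + 0 + 2 + 1 + 2 + 1 = 21
distinct = 210 − 21 = 189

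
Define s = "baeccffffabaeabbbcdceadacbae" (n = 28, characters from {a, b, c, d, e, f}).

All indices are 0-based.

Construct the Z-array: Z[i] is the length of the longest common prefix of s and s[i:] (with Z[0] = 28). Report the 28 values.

[28, 0, 0, 0, 0, 0, 0, 0, 0, 0, 3, 0, 0, 0, 1, 1, 1, 0, 0, 0, 0, 0, 0, 0, 0, 3, 0, 0]

Z[0]=28
i=1: fresh scan; Z[1]=0
i=2: fresh scan; Z[2]=0
i=3: fresh scan; Z[3]=0
i=4: fresh scan; Z[4]=0
i=5: fresh scan; Z[5]=0
i=6: fresh scan; Z[6]=0
i=7: fresh scan; Z[7]=0
i=8: fresh scan; Z[8]=0
i=9: fresh scan; Z[9]=0
i=10: fresh scan; Z[10]=3 extend→box=[10,13)
i=11: min(r-i=2, Z[1]=0)=0; Z[11]=0
i=12: min(r-i=1, Z[2]=0)=0; Z[12]=0
i=13: fresh scan; Z[13]=0
i=14: fresh scan; Z[14]=1 extend→box=[14,15)
i=15: fresh scan; Z[15]=1 extend→box=[15,16)
i=16: fresh scan; Z[16]=1 extend→box=[16,17)
i=17: fresh scan; Z[17]=0
i=18: fresh scan; Z[18]=0
i=19: fresh scan; Z[19]=0
i=20: fresh scan; Z[20]=0
i=21: fresh scan; Z[21]=0
i=22: fresh scan; Z[22]=0
i=23: fresh scan; Z[23]=0
i=24: fresh scan; Z[24]=0
i=25: fresh scan; Z[25]=3 extend→box=[25,28)
i=26: min(r-i=2, Z[1]=0)=0; Z[26]=0
i=27: min(r-i=1, Z[2]=0)=0; Z[27]=0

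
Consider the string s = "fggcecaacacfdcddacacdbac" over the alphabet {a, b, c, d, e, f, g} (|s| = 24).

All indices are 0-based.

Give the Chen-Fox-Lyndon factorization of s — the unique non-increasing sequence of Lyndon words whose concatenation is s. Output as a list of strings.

["fgg", "ce", "c", "aacacfdcddacacdbac"]

emit factor 1: 'fgg' (i=0, period=3)
emit factor 2: 'ce' (i=3, period=2)
emit factor 3: 'c' (i=5, period=1)
emit factor 4: 'aacacfdcddacacdbac' (i=6, period=18)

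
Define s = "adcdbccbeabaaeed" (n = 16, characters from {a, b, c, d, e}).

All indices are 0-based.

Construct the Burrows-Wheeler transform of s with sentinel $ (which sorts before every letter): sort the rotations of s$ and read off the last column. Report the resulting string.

dbe$aadccbdecabea

rank  rotation           last
    0  $adcdbccbeabaaeed  d
    1  aaeed$adcdbccbeab  b
    2  abaaeed$adcdbccbe  e
    3  adcdbccbeabaaeed$  $
    4  aeed$adcdbccbeaba  a
    5  baaeed$adcdbccbea  a
    6  bccbeabaaeed$adcd  d
    7  beabaaeed$adcdbcc  c
    8  cbeabaaeed$adcdbc  c
    9  ccbeabaaeed$adcdb  b
   10  cdbccbeabaaeed$ad  d
   11  d$adcdbccbeabaaee  e
   12  dbccbeabaaeed$adc  c
   13  dcdbccbeabaaeed$a  a
   14  eabaaeed$adcdbccb  b
   15  ed$adcdbccbeabaae  e
   16  eed$adcdbccbeabaa  a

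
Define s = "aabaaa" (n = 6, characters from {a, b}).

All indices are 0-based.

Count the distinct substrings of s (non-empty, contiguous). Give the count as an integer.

15

rank→(start, suffix):
  0 → (5, 'a')
  1 → (4, 'aa')
  2 → (3, 'aaa')
  3 → (0, 'aabaaa')
  4 → (1, 'abaaa')
  5 → (2, 'baaa')

SA = [5, 4, 3, 0, 1, 2]
rank  pair      lcp
   1  s[5:],s[4:]  1  'a'
   2  s[4:],s[3:]  2  'aa'
   3  s[3:],s[0:]  2  'aa'
   4  s[0:],s[1:]  1  'a'
   5  s[1:],s[2:]  0  ''

n(n+1)/2 = 6·7/2 = 21
Σ LCP = 0 + 1 + 2 + 2 + 1 + 0 = 6
distinct = 21 − 6 = 15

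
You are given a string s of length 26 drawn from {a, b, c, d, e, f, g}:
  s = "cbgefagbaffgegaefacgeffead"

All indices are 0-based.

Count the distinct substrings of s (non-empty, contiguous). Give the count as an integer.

324

rank→(start, suffix):
  0 → (17, 'acgeffead')
  1 → (24, 'ad')
  2 → (14, 'aefacgeffead')
  3 → (8, 'affgegaefacgeffead')
  4 → (5, 'agbaffgegaefacgeffead')
  5 → (7, 'baffgegaefacgeffead')
  6 → (1, 'bgefagbaffgegaefacgeffead')
  7 → (0, 'cbgefagbaffgegaefacgeffead')
  8 → (18, 'cgeffead')
  9 → (25, 'd')
  10 → (23, 'ead')
  11 → (15, 'efacgeffead')
  12 → (3, 'efagbaffgegaefacgeffead')
  13 → (20, 'effead')
  14 → (12, 'egaefacgeffead')
  15 → (16, 'facgeffead')
  16 → (4, 'fagbaffgegaefacgeffead')
  17 → (22, 'fead')
  18 → (21, 'ffead')
  19 → (9, 'ffgegaefacgeffead')
  20 → (10, 'fgegaefacgeffead')
  21 → (13, 'gaefacgeffead')
  22 → (6, 'gbaffgegaefacgeffead')
  23 → (2, 'gefagbaffgegaefacgeffead')
  24 → (19, 'geffead')
  25 → (11, 'gegaefacgeffead')

SA = [17, 24, 14, 8, 5, 7, 1, 0, 18, 25, 23, 15, 3, 20, 12, 16, 4, 22, 21, 9, 10, 13, 6, 2, 19, 11]
[i] adj suffixes → lcp
  [1] 17/24 → 1 ('a')
  [2] 24/14 → 1 ('a')
  [3] 14/8 → 1 ('a')
  [4] 8/5 → 1 ('a')
  [5] 5/7 → 0 ('')
  [6] 7/1 → 1 ('b')
  [7] 1/0 → 0 ('')
  [8] 0/18 → 1 ('c')
  [9] 18/25 → 0 ('')
  [10] 25/23 → 0 ('')
  [11] 23/15 → 1 ('e')
  [12] 15/3 → 3 ('efa')
  [13] 3/20 → 2 ('ef')
  [14] 20/12 → 1 ('e')
  [15] 12/16 → 0 ('')
  [16] 16/4 → 2 ('fa')
  [17] 4/22 → 1 ('f')
  [18] 22/21 → 1 ('f')
  [19] 21/9 → 2 ('ff')
  [20] 9/10 → 1 ('f')
  [21] 10/13 → 0 ('')
  [22] 13/6 → 1 ('g')
  [23] 6/2 → 1 ('g')
  [24] 2/19 → 3 ('gef')
  [25] 19/11 → 2 ('ge')

n(n+1)/2 = 26·27/2 = 351
Σ LCP = 0 + 1 + 1 + 1 + 1 + 0 + 1 + 0 + 1 + 0 + 0 + 1 + 3 + 2 + 1 + 0 + 2 + 1 + 1 + 2 + 1 + 0 + 1 + 1 + 3 + 2 = 27
distinct = 351 − 27 = 324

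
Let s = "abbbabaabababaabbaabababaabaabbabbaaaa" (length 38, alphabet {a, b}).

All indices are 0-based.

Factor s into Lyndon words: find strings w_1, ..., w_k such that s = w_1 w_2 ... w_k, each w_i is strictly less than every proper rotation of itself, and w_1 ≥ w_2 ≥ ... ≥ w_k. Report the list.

emit factor 1: 'abbb' (i=0, period=4)
emit factor 2: 'ab' (i=4, period=2)
emit factor 3: 'aabababaabb' (i=6, period=11)
emit factor 4: 'aababab' (i=17, period=7)
emit factor 5: 'aabaabbabb' (i=24, period=10)
emit factor 6: 'a' (i=34, period=1)
emit factor 7: 'a' (i=35, period=1)
emit factor 8: 'a' (i=36, period=1)
emit factor 9: 'a' (i=37, period=1)

["abbb", "ab", "aabababaabb", "aababab", "aabaabbabb", "a", "a", "a", "a"]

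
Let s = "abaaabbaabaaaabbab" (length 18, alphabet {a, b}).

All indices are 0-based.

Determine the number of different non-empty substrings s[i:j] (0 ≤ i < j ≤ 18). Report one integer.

rank→(start, suffix):
  0 → (10, 'aaaabbab')
  1 → (2, 'aaabbaabaaaabbab')
  2 → (11, 'aaabbab')
  3 → (7, 'aabaaaabbab')
  4 → (3, 'aabbaabaaaabbab')
  5 → (12, 'aabbab')
  6 → (16, 'ab')
  7 → (8, 'abaaaabbab')
  8 → (0, 'abaaabbaabaaaabbab')
  9 → (4, 'abbaabaaaabbab')
  10 → (13, 'abbab')
  11 → (17, 'b')
  12 → (9, 'baaaabbab')
  13 → (1, 'baaabbaabaaaabbab')
  14 → (6, 'baabaaaabbab')
  15 → (15, 'bab')
  16 → (5, 'bbaabaaaabbab')
  17 → (14, 'bbab')

SA = [10, 2, 11, 7, 3, 12, 16, 8, 0, 4, 13, 17, 9, 1, 6, 15, 5, 14]
rank  pair      lcp
   1  s[10:],s[2:]  3  'aaa'
   2  s[2:],s[11:]  6  'aaabba'
   3  s[11:],s[7:]  2  'aa'
   4  s[7:],s[3:]  3  'aab'
   5  s[3:],s[12:]  5  'aabba'
   6  s[12:],s[16:]  1  'a'
   7  s[16:],s[8:]  2  'ab'
   8  s[8:],s[0:]  5  'abaaa'
   9  s[0:],s[4:]  2  'ab'
  10  s[4:],s[13:]  4  'abba'
  11  s[13:],s[17:]  0  ''
  12  s[17:],s[9:]  1  'b'
  13  s[9:],s[1:]  4  'baaa'
  14  s[1:],s[6:]  3  'baa'
  15  s[6:],s[15:]  2  'ba'
  16  s[15:],s[5:]  1  'b'
  17  s[5:],s[14:]  3  'bba'

n(n+1)/2 = 18·19/2 = 171
Σ LCP = 0 + 3 + 6 + 2 + 3 + 5 + 1 + 2 + 5 + 2 + 4 + 0 + 1 + 4 + 3 + 2 + 1 + 3 = 47
distinct = 171 − 47 = 124

124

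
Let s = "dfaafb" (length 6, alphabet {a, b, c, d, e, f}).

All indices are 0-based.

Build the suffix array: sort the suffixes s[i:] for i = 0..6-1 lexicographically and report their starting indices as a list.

[2, 3, 5, 0, 1, 4]

sorted suffixes:
  #0 SA[0]=2  'aafb'
  #1 SA[1]=3  'afb'
  #2 SA[2]=5  'b'
  #3 SA[3]=0  'dfaafb'
  #4 SA[4]=1  'faafb'
  #5 SA[5]=4  'fb'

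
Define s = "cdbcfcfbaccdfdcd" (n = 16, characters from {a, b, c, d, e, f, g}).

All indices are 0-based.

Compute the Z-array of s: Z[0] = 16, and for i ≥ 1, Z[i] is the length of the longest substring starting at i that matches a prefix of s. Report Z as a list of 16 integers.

Z[0]=16
i=1: outside box; Z[1]=0
i=2: outside box; Z[2]=0
i=3: outside box; Z[3]=1 scan→box=[3,4)
i=4: outside box; Z[4]=0
i=5: outside box; Z[5]=1 scan→box=[5,6)
i=6: outside box; Z[6]=0
i=7: outside box; Z[7]=0
i=8: outside box; Z[8]=0
i=9: outside box; Z[9]=1 scan→box=[9,10)
i=10: outside box; Z[10]=2 scan→box=[10,12)
i=11: min(r-i=1, Z[1]=0)=0; Z[11]=0
i=12: outside box; Z[12]=0
i=13: outside box; Z[13]=0
i=14: outside box; Z[14]=2 scan→box=[14,16)
i=15: min(r-i=1, Z[1]=0)=0; Z[15]=0

[16, 0, 0, 1, 0, 1, 0, 0, 0, 1, 2, 0, 0, 0, 2, 0]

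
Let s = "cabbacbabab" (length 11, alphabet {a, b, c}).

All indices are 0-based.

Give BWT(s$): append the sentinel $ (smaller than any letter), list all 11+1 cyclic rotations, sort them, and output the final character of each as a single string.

bbbcbaacba$a

rank  rotation      last
    0  $cabbacbabab  b
    1  ab$cabbacbab  b
    2  abab$cabbacb  b
    3  abbacbabab$c  c
    4  acbabab$cabb  b
    5  b$cabbacbaba  a
    6  bab$cabbacba  a
    7  babab$cabbac  c
    8  bacbabab$cab  b
    9  bbacbabab$ca  a
   10  cabbacbabab$  $
   11  cbabab$cabba  a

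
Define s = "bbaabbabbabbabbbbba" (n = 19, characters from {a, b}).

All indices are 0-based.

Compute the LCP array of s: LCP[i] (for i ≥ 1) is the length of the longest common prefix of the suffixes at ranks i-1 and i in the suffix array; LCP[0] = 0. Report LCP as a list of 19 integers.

[0, 1, 1, 9, 6, 3, 0, 2, 2, 7, 4, 1, 3, 3, 8, 5, 2, 3, 4]

rank | idx | suffix
   0 |  18 | a
   1 |   2 | aabbabbabbabbbbba
   2 |   3 | abbabbabbabbbbba
   3 |   6 | abbabbabbbbba
   4 |   9 | abbabbbbba
   5 |  12 | abbbbba
   6 |  17 | ba
   7 |   1 | baabbabbabbabbbbba
   8 |   5 | babbabbabbbbba
   9 |   8 | babbabbbbba
  10 |  11 | babbbbba
  11 |  16 | bba
  12 |   0 | bbaabbabbabbabbbbba
  13 |   4 | bbabbabbabbbbba
  14 |   7 | bbabbabbbbba
  15 |  10 | bbabbbbba
  16 |  15 | bbba
  17 |  14 | bbbba
  18 |  13 | bbbbba

SA = [18, 2, 3, 6, 9, 12, 17, 1, 5, 8, 11, 16, 0, 4, 7, 10, 15, 14, 13]
i: (SA[i-1],SA[i]) lcp shared
  1: (18,2) 1 'a'
  2: (2,3) 1 'a'
  3: (3,6) 9 'abbabbabb'
  4: (6,9) 6 'abbabb'
  5: (9,12) 3 'abb'
  6: (12,17) 0 ''
  7: (17,1) 2 'ba'
  8: (1,5) 2 'ba'
  9: (5,8) 7 'babbabb'
  10: (8,11) 4 'babb'
  11: (11,16) 1 'b'
  12: (16,0) 3 'bba'
  13: (0,4) 3 'bba'
  14: (4,7) 8 'bbabbabb'
  15: (7,10) 5 'bbabb'
  16: (10,15) 2 'bb'
  17: (15,14) 3 'bbb'
  18: (14,13) 4 'bbbb'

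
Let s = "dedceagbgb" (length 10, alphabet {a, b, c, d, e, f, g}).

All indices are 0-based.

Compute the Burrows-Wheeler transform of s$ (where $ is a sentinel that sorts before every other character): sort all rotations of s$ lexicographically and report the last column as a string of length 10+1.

beggde$cdba

rank  rotation     last
    0  $dedceagbgb  b
    1  agbgb$dedce  e
    2  b$dedceagbg  g
    3  bgb$dedceag  g
    4  ceagbgb$ded  d
    5  dceagbgb$de  e
    6  dedceagbgb$  $
    7  eagbgb$dedc  c
    8  edceagbgb$d  d
    9  gb$dedceagb  b
   10  gbgb$dedcea  a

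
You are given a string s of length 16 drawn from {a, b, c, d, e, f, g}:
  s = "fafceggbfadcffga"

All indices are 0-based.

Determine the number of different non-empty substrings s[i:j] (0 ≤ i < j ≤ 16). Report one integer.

126

rank→(start, suffix):
  0 → (15, 'a')
  1 → (9, 'adcffga')
  2 → (1, 'afceggbfadcffga')
  3 → (7, 'bfadcffga')
  4 → (3, 'ceggbfadcffga')
  5 → (11, 'cffga')
  6 → (10, 'dcffga')
  7 → (4, 'eggbfadcffga')
  8 → (8, 'fadcffga')
  9 → (0, 'fafceggbfadcffga')
  10 → (2, 'fceggbfadcffga')
  11 → (12, 'ffga')
  12 → (13, 'fga')
  13 → (14, 'ga')
  14 → (6, 'gbfadcffga')
  15 → (5, 'ggbfadcffga')

SA = [15, 9, 1, 7, 3, 11, 10, 4, 8, 0, 2, 12, 13, 14, 6, 5]
rank  pair      lcp
   1  s[15:],s[9:]  1  'a'
   2  s[9:],s[1:]  1  'a'
   3  s[1:],s[7:]  0  ''
   4  s[7:],s[3:]  0  ''
   5  s[3:],s[11:]  1  'c'
   6  s[11:],s[10:]  0  ''
   7  s[10:],s[4:]  0  ''
   8  s[4:],s[8:]  0  ''
   9  s[8:],s[0:]  2  'fa'
  10  s[0:],s[2:]  1  'f'
  11  s[2:],s[12:]  1  'f'
  12  s[12:],s[13:]  1  'f'
  13  s[13:],s[14:]  0  ''
  14  s[14:],s[6:]  1  'g'
  15  s[6:],s[5:]  1  'g'

n(n+1)/2 = 16·17/2 = 136
Σ LCP = 0 + 1 + 1 + 0 + 0 + 1 + 0 + 0 + 0 + 2 + 1 + 1 + 1 + 0 + 1 + 1 = 10
distinct = 136 − 10 = 126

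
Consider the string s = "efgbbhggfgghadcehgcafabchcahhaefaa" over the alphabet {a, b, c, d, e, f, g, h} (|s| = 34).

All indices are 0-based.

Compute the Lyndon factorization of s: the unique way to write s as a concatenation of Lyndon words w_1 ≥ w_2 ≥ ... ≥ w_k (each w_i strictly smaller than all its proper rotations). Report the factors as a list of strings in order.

emit factor 1: 'efg' (i=0, period=3)
emit factor 2: 'bbhggfggh' (i=3, period=9)
emit factor 3: 'adcehgcaf' (i=12, period=9)
emit factor 4: 'abchcahhaef' (i=21, period=11)
emit factor 5: 'a' (i=32, period=1)
emit factor 6: 'a' (i=33, period=1)

["efg", "bbhggfggh", "adcehgcaf", "abchcahhaef", "a", "a"]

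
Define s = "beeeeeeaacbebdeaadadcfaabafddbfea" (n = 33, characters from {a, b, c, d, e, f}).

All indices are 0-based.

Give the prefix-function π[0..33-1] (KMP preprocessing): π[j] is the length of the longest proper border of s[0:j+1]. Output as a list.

π[0] = 0
j=1 s[j]='e': π[1]=0 (border '')
j=2 s[j]='e': π[2]=0 (border '')
j=3 s[j]='e': π[3]=0 (border '')
j=4 s[j]='e': π[4]=0 (border '')
j=5 s[j]='e': π[5]=0 (border '')
j=6 s[j]='e': π[6]=0 (border '')
j=7 s[j]='a': π[7]=0 (border '')
j=8 s[j]='a': π[8]=0 (border '')
j=9 s[j]='c': π[9]=0 (border '')
j=10 s[j]='b': π[10]=1 (border 'b')
j=11 s[j]='e': π[11]=2 (border 'be')
j=12 s[j]='b': k: 2→0; π[12]=1 (border 'b')
j=13 s[j]='d': k: 1→0; π[13]=0 (border '')
j=14 s[j]='e': π[14]=0 (border '')
j=15 s[j]='a': π[15]=0 (border '')
j=16 s[j]='a': π[16]=0 (border '')
j=17 s[j]='d': π[17]=0 (border '')
j=18 s[j]='a': π[18]=0 (border '')
j=19 s[j]='d': π[19]=0 (border '')
j=20 s[j]='c': π[20]=0 (border '')
j=21 s[j]='f': π[21]=0 (border '')
j=22 s[j]='a': π[22]=0 (border '')
j=23 s[j]='a': π[23]=0 (border '')
j=24 s[j]='b': π[24]=1 (border 'b')
j=25 s[j]='a': k: 1→0; π[25]=0 (border '')
j=26 s[j]='f': π[26]=0 (border '')
j=27 s[j]='d': π[27]=0 (border '')
j=28 s[j]='d': π[28]=0 (border '')
j=29 s[j]='b': π[29]=1 (border 'b')
j=30 s[j]='f': k: 1→0; π[30]=0 (border '')
j=31 s[j]='e': π[31]=0 (border '')
j=32 s[j]='a': π[32]=0 (border '')

[0, 0, 0, 0, 0, 0, 0, 0, 0, 0, 1, 2, 1, 0, 0, 0, 0, 0, 0, 0, 0, 0, 0, 0, 1, 0, 0, 0, 0, 1, 0, 0, 0]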